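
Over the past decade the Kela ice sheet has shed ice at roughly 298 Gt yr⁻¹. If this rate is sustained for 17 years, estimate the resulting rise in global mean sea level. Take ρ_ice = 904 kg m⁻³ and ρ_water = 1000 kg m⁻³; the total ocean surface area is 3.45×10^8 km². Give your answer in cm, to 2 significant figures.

Total mass lost = 298 Gt/yr × 17 yr = 5066 Gt = 5.066×10^15 kg.
ρ_w = 1000 kg m⁻³, so water volume = 5.066×10^15 / 1000 = 5.066×10^12 m³.
Δh = 5.066×10^12 / 3.45×10^14 = 0.0147 m = 1.5 cm.

≈ 1.5 cm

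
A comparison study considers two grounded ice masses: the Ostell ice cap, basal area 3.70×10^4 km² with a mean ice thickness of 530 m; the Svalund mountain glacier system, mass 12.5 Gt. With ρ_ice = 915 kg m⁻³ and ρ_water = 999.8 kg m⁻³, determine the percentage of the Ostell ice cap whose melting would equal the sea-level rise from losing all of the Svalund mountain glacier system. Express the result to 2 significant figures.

Equal sea-level rise means equal mass of meltwater, i.e. equal mass of ice lost.
Ice mass of Svalund: 1.250×10^13 kg; ice mass of Ostell: 1.794×10^16 kg.
Fraction required = 1.250×10^13 / 1.794×10^16 = 6.97×10^-4 → 0.070 %.

≈ 0.070 %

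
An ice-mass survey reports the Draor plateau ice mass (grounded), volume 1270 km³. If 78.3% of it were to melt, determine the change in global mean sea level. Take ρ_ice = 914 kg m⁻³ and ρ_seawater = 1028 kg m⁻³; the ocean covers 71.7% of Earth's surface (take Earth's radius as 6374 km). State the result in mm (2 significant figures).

≈ 2.4 mm

Draor: 0.783 × 1270 km³ × (914/1028) = 884.1 km³ of water.
Spread over 3.66×10^14 m² of ocean, Δh = 8.841×10^11 / 3.66×10^14 = 2.42×10^-3 m = 2.4 mm.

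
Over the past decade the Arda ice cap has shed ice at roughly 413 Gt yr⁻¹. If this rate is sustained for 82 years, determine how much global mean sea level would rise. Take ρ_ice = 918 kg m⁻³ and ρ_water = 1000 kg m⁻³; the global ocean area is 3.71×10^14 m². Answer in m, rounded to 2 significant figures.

Total mass lost = 413 Gt/yr × 82 yr = 3.387×10^4 Gt = 3.387×10^16 kg.
ρ_w = 1000 kg m⁻³, so water volume = 3.387×10^16 / 1000 = 3.387×10^13 m³.
Δh = 3.387×10^13 / 3.71×10^14 = 0.0913 m.

≈ 0.091 m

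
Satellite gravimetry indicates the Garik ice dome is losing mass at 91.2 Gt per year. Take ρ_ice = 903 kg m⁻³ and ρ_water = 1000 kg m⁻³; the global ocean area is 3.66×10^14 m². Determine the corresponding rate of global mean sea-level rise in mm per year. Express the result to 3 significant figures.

ρ_w = 1000 kg m⁻³. Annual water volume added = 91.2 Gt / ρ_w = 9.120×10^13 kg / 1000 kg m⁻³ = 9.120×10^10 m³.
Δh per year = 9.120×10^10 / 3.66×10^14 = 2.49×10^-4 m = 0.249 mm.

≈ 0.249 mm/yr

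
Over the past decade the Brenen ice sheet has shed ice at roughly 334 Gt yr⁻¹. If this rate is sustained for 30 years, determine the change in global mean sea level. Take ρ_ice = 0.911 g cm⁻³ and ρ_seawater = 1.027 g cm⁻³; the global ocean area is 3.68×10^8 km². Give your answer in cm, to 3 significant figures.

Total mass lost = 334 Gt/yr × 30 yr = 1.002×10^4 Gt = 1.002×10^16 kg.
ρ_w = 1.027 g cm⁻³ = 1027 kg m⁻³, so water volume = 1.002×10^16 / 1027 = 9.757×10^12 m³.
Δh = 9.757×10^12 / 3.68×10^14 = 0.0265 m = 2.65 cm.

≈ 2.65 cm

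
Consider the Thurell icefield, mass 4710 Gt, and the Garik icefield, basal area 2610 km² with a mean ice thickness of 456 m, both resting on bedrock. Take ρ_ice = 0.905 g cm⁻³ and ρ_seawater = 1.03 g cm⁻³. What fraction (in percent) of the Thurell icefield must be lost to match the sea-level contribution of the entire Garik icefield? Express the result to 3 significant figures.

Equal sea-level rise means equal mass of meltwater, i.e. equal mass of ice lost.
Ice mass of Garik: 1.077×10^15 kg; ice mass of Thurell: 4.710×10^15 kg.
Fraction required = 1.077×10^15 / 4.710×10^15 = 0.229 → 22.9 %.

≈ 22.9 %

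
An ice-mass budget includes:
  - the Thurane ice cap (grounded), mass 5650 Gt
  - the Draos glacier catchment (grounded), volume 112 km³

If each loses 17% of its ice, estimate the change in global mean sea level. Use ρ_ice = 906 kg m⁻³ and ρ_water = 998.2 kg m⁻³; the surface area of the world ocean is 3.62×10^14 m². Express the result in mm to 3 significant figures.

≈ 2.71 mm

Thurane: 0.17 × 5650 Gt = 9.605×10^14 kg; dividing by ρ_w = 998.2 kg m⁻³ gives 9.622×10^11 m³ of water.
Draos: 0.17 × 112 km³ × (906/998.2) = 17.28 km³ of water.
Total added water ≈ 9.795×10^11 m³ over 3.62×10^14 m² → Δh = 2.71×10^-3 m = 2.71 mm.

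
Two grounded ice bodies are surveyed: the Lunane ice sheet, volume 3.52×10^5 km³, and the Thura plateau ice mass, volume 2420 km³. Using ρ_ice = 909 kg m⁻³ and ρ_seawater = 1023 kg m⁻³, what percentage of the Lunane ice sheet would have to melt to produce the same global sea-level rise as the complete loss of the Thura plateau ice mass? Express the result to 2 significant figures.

Equal sea-level rise means equal mass of meltwater, i.e. equal mass of ice lost.
Ice mass of Thura: 2.200×10^15 kg; ice mass of Lunane: 3.200×10^17 kg.
Fraction required = 2.200×10^15 / 3.200×10^17 = 6.88×10^-3 → 0.69 %.

≈ 0.69 %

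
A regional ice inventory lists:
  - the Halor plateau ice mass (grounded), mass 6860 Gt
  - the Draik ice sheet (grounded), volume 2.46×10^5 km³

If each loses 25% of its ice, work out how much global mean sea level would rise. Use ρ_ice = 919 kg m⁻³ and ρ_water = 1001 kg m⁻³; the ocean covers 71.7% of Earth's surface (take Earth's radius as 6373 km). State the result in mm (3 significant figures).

≈ 159 mm

Halor: 0.25 × 6860 Gt = 1.715×10^15 kg; dividing by ρ_w = 1001 kg m⁻³ gives 1.713×10^12 m³ of water.
Draik: 0.25 × 2.46×10^5 km³ × (919/1001) = 5.646×10^4 km³ of water.
Total added water ≈ 5.818×10^13 m³ over 3.66×10^14 m² → Δh = 0.159 m = 159 mm.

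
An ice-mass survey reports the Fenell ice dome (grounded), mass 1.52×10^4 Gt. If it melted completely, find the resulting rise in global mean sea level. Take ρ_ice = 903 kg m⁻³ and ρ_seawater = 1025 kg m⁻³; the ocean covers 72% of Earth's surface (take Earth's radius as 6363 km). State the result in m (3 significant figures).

Fenell: 1.52×10^4 Gt = 1.520×10^16 kg; dividing by ρ_w = 1025 kg m⁻³ gives 1.483×10^13 m³ of water.
Spread over 3.66×10^14 m² of ocean, Δh = 1.483×10^13 / 3.66×10^14 = 0.0405 m.

≈ 0.0405 m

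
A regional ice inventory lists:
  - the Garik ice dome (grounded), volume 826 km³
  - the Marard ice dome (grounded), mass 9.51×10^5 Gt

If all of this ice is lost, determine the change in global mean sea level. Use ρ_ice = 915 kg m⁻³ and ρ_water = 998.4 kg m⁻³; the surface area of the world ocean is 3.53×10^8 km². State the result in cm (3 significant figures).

≈ 270 cm

Garik: 826 km³ × (915/998.4) = 757.0 km³ of water.
Marard: 9.51×10^5 Gt = 9.510×10^17 kg; dividing by ρ_w = 998.4 kg m⁻³ gives 9.525×10^14 m³ of water.
Total added water ≈ 9.533×10^14 m³ over 3.53×10^14 m² → Δh = 2.70 m = 270 cm.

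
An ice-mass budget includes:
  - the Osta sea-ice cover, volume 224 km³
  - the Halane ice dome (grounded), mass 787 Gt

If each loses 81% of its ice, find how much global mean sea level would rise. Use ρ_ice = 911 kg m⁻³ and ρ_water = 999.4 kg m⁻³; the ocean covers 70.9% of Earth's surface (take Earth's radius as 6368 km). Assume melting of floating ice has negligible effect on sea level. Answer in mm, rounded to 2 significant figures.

The Osta sea-ice cover is floating and already displaces its own weight of water, so its melt adds essentially nothing to sea level.
Halane: 0.81 × 787 Gt = 6.375×10^14 kg; dividing by ρ_w = 999.4 kg m⁻³ gives 6.379×10^11 m³ of water.
Total added water ≈ 6.379×10^11 m³ over 3.61×10^14 m² → Δh = 1.77×10^-3 m = 1.8 mm.

≈ 1.8 mm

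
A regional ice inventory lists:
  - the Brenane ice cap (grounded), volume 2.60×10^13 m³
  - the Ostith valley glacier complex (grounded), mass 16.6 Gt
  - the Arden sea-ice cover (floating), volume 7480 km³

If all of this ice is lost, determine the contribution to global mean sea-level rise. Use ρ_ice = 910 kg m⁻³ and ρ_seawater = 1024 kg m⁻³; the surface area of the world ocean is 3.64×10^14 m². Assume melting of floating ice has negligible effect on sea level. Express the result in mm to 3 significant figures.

≈ 63.5 mm

Brenane: 2.60×10^13 m³ × (910/1024) = 2.311×10^13 m³ of water.
Ostith: 16.6 Gt = 1.660×10^13 kg; dividing by ρ_w = 1024 kg m⁻³ gives 1.621×10^10 m³ of water.
The Arden sea-ice cover is floating and already displaces its own weight of water, so its melt adds essentially nothing to sea level.
Total added water ≈ 2.312×10^13 m³ over 3.64×10^14 m² → Δh = 0.0635 m = 63.5 mm.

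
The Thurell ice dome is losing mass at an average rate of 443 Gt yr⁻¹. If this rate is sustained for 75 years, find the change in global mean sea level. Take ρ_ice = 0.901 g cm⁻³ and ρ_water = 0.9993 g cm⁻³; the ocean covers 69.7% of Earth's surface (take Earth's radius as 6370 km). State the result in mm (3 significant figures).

Total mass lost = 443 Gt/yr × 75 yr = 3.322×10^4 Gt = 3.322×10^16 kg.
ρ_w = 0.9993 g cm⁻³ = 999.3 kg m⁻³, so water volume = 3.322×10^16 / 999.3 = 3.325×10^13 m³.
Δh = 3.325×10^13 / 3.55×10^14 = 0.0936 m = 93.6 mm.

≈ 93.6 mm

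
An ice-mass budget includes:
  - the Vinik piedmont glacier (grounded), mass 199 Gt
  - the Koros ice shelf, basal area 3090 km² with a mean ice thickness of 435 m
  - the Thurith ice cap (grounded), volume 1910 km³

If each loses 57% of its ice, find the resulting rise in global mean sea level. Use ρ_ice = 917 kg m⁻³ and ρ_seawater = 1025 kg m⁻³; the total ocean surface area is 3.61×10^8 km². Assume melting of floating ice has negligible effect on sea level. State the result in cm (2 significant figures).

≈ 0.30 cm

Vinik: 0.57 × 199 Gt = 1.134×10^14 kg; dividing by ρ_w = 1025 kg m⁻³ gives 1.107×10^11 m³ of water.
The Koros ice shelf is floating and already displaces its own weight of water, so its melt adds essentially nothing to sea level.
Thurith: 0.57 × 1910 km³ × (917/1025) = 974.0 km³ of water.
Total added water ≈ 1.085×10^12 m³ over 3.61×10^14 m² → Δh = 3.00×10^-3 m = 0.30 cm.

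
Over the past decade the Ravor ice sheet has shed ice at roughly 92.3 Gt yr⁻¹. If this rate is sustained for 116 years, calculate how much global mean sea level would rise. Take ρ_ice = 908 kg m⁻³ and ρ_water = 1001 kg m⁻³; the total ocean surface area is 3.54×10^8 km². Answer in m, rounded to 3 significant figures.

≈ 0.0302 m

Total mass lost = 92.3 Gt/yr × 116 yr = 1.071×10^4 Gt = 1.071×10^16 kg.
ρ_w = 1001 kg m⁻³, so water volume = 1.071×10^16 / 1001 = 1.070×10^13 m³.
Δh = 1.070×10^13 / 3.54×10^14 = 0.0302 m.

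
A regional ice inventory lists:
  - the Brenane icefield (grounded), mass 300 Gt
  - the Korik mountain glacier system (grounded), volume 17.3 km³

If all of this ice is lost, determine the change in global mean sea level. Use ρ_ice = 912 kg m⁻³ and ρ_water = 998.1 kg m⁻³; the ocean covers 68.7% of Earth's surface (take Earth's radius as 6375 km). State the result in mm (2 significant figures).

≈ 0.90 mm

Brenane: 300 Gt = 3.000×10^14 kg; dividing by ρ_w = 998.1 kg m⁻³ gives 3.006×10^11 m³ of water.
Korik: 17.3 km³ × (912/998.1) = 15.81 km³ of water.
Total added water ≈ 3.164×10^11 m³ over 3.51×10^14 m² → Δh = 9.02×10^-4 m = 0.90 mm.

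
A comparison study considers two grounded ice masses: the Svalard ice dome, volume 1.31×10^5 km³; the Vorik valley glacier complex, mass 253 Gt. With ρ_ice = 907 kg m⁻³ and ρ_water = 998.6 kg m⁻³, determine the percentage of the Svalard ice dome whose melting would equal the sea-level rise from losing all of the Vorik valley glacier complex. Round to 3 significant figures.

Equal sea-level rise means equal mass of meltwater, i.e. equal mass of ice lost.
Ice mass of Vorik: 2.530×10^14 kg; ice mass of Svalard: 1.188×10^17 kg.
Fraction required = 2.530×10^14 / 1.188×10^17 = 2.13×10^-3 → 0.213 %.

≈ 0.213 %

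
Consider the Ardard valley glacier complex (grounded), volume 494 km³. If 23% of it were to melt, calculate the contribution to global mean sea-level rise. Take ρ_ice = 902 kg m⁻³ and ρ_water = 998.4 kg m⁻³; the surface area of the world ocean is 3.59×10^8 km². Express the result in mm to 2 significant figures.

Ardard: 0.23 × 494 km³ × (902/998.4) = 102.6 km³ of water.
Spread over 3.59×10^14 m² of ocean, Δh = 1.026×10^11 / 3.59×10^14 = 2.86×10^-4 m = 0.29 mm.

≈ 0.29 mm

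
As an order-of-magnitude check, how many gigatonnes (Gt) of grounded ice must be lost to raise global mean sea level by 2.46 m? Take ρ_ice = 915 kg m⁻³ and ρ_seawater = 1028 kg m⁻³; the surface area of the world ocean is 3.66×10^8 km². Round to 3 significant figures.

Required water volume = Δh × A = 2.46 m × 3.66×10^14 m² = 9.004×10^14 m³.
ρ_w = 1028 kg m⁻³, so the mass of water = 9.004×10^14 m³ × 1028 kg m⁻³ = 9.256×10^17 kg = 9.26×10^5 Gt (and the same mass of ice, by conservation).

≈ 9.26×10^5 Gt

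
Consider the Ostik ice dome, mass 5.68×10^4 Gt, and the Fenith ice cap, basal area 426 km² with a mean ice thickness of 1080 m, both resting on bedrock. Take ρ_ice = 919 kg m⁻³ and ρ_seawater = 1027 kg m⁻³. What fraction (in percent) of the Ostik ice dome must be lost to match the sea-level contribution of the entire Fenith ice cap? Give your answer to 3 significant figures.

Equal sea-level rise means equal mass of meltwater, i.e. equal mass of ice lost.
Ice mass of Fenith: 4.228×10^14 kg; ice mass of Ostik: 5.680×10^16 kg.
Fraction required = 4.228×10^14 / 5.680×10^16 = 7.44×10^-3 → 0.744 %.

≈ 0.744 %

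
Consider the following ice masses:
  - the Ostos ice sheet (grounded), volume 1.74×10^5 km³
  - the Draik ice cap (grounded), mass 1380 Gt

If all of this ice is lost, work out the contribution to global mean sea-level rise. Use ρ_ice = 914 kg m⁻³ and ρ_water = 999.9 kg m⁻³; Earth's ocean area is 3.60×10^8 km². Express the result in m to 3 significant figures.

Ostos: 1.74×10^5 km³ × (914/999.9) = 1.591×10^5 km³ of water.
Draik: 1380 Gt = 1.380×10^15 kg; dividing by ρ_w = 999.9 kg m⁻³ gives 1.380×10^12 m³ of water.
Total added water ≈ 1.604×10^14 m³ over 3.60×10^14 m² → Δh = 0.446 m.

≈ 0.446 m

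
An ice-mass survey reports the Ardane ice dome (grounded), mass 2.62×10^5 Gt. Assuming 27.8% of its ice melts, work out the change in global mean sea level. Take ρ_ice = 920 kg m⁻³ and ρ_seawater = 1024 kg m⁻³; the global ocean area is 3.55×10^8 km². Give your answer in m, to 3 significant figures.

Ardane: 0.278 × 2.62×10^5 Gt = 7.284×10^16 kg; dividing by ρ_w = 1024 kg m⁻³ gives 7.113×10^13 m³ of water.
Spread over 3.55×10^14 m² of ocean, Δh = 7.113×10^13 / 3.55×10^14 = 0.200 m.

≈ 0.200 m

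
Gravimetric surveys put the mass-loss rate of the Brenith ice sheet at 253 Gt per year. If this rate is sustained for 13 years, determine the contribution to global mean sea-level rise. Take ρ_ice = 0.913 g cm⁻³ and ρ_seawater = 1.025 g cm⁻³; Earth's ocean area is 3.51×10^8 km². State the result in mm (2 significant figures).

Total mass lost = 253 Gt/yr × 13 yr = 3289 Gt = 3.289×10^15 kg.
ρ_w = 1.025 g cm⁻³ = 1025 kg m⁻³, so water volume = 3.289×10^15 / 1025 = 3.209×10^12 m³.
Δh = 3.209×10^12 / 3.51×10^14 = 9.14×10^-3 m = 9.1 mm.

≈ 9.1 mm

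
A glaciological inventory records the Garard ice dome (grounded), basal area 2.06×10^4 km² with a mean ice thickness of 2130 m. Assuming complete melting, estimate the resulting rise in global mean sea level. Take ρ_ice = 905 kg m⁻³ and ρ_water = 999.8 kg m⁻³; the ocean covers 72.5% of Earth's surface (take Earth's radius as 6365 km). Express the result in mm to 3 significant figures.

Garard: ice volume = 2.06×10^4 km² × 2130 m = 4.388×10^4 km³; 4.388×10^4 × (905/999.8) = 3.972×10^4 km³ of water.
Spread over 3.69×10^14 m² of ocean, Δh = 3.972×10^13 / 3.69×10^14 = 0.108 m = 108 mm.

≈ 108 mm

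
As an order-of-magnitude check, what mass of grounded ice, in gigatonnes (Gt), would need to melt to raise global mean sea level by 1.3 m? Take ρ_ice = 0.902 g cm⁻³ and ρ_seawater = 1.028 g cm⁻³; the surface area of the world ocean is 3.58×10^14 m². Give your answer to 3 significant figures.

Required water volume = Δh × A = 1.3 m × 3.58×10^14 m² = 4.654×10^14 m³.
ρ_w = 1.028 g cm⁻³ = 1028 kg m⁻³, so the mass of water = 4.654×10^14 m³ × 1028 kg m⁻³ = 4.784×10^17 kg = 4.78×10^5 Gt (and the same mass of ice, by conservation).

≈ 4.78×10^5 Gt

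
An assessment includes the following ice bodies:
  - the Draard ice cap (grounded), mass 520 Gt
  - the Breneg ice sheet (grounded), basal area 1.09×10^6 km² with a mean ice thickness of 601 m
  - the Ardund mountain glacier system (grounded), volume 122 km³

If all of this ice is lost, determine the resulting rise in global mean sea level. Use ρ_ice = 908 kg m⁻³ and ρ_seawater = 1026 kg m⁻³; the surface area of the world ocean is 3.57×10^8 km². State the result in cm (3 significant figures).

≈ 163 cm

Draard: 520 Gt = 5.200×10^14 kg; dividing by ρ_w = 1026 kg m⁻³ gives 5.068×10^11 m³ of water.
Breneg: ice volume = 1.09×10^6 km² × 601 m = 6.551×10^5 km³; 6.551×10^5 × (908/1026) = 5.797×10^5 km³ of water.
Ardund: 122 km³ × (908/1026) = 108.0 km³ of water.
Total added water ≈ 5.804×10^14 m³ over 3.57×10^14 m² → Δh = 1.63 m = 163 cm.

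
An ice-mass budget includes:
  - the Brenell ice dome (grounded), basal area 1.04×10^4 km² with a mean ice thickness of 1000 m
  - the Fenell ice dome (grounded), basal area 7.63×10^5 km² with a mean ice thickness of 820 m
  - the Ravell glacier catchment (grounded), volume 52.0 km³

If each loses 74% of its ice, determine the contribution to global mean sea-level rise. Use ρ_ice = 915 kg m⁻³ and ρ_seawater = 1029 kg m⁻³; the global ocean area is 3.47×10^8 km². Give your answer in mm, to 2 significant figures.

≈ 1200 mm

Brenell: ice volume = 1.04×10^4 km² × 1000 m = 1.040×10^4 km³; 0.74 × 1.040×10^4 × (915/1029) = 6843 km³ of water.
Fenell: ice volume = 7.63×10^5 km² × 820 m = 6.257×10^5 km³; 0.74 × 6.257×10^5 × (915/1029) = 4.117×10^5 km³ of water.
Ravell: 0.74 × 52.0 km³ × (915/1029) = 34.22 km³ of water.
Total added water ≈ 4.186×10^14 m³ over 3.47×10^14 m² → Δh = 1.21 m = 1200 mm.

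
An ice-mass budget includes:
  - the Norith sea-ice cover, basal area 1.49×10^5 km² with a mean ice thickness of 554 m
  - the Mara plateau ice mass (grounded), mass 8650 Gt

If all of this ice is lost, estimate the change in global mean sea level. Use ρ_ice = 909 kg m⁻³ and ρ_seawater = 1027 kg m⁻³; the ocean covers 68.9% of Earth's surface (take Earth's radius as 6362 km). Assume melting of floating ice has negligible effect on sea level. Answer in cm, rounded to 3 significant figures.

The Norith sea-ice cover is floating and already displaces its own weight of water, so its melt adds essentially nothing to sea level.
Mara: 8650 Gt = 8.650×10^15 kg; dividing by ρ_w = 1027 kg m⁻³ gives 8.423×10^12 m³ of water.
Total added water ≈ 8.423×10^12 m³ over 3.50×10^14 m² → Δh = 0.0240 m = 2.40 cm.

≈ 2.40 cm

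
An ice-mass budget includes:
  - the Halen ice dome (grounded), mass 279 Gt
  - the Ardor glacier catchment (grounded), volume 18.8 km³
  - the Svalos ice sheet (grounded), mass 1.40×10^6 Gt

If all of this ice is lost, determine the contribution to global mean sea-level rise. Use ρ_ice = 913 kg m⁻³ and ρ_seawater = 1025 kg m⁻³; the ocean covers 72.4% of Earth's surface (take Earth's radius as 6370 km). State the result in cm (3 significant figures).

≈ 370 cm

Halen: 279 Gt = 2.790×10^14 kg; dividing by ρ_w = 1025 kg m⁻³ gives 2.722×10^11 m³ of water.
Ardor: 18.8 km³ × (913/1025) = 16.75 km³ of water.
Svalos: 1.40×10^6 Gt = 1.400×10^18 kg; dividing by ρ_w = 1025 kg m⁻³ gives 1.366×10^15 m³ of water.
Total added water ≈ 1.366×10^15 m³ over 3.69×10^14 m² → Δh = 3.70 m = 370 cm.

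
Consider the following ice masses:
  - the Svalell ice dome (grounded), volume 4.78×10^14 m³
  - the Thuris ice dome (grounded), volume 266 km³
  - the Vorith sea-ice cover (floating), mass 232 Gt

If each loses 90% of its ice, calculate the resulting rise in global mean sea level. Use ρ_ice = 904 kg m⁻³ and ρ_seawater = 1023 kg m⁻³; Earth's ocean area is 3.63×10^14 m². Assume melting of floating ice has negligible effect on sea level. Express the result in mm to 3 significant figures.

≈ 1050 mm

Svalell: 0.9 × 4.78×10^14 m³ × (904/1023) = 3.802×10^14 m³ of water.
Thuris: 0.9 × 266 km³ × (904/1023) = 211.6 km³ of water.
The Vorith sea-ice cover is floating and already displaces its own weight of water, so its melt adds essentially nothing to sea level.
Total added water ≈ 3.804×10^14 m³ over 3.63×10^14 m² → Δh = 1.05 m = 1050 mm.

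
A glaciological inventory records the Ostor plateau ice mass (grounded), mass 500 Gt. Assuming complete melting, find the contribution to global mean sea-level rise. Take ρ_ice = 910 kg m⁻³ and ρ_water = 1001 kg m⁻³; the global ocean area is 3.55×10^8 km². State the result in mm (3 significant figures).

Ostor: 500 Gt = 5.000×10^14 kg; dividing by ρ_w = 1001 kg m⁻³ gives 4.995×10^11 m³ of water.
Spread over 3.55×10^14 m² of ocean, Δh = 4.995×10^11 / 3.55×10^14 = 1.41×10^-3 m = 1.41 mm.

≈ 1.41 mm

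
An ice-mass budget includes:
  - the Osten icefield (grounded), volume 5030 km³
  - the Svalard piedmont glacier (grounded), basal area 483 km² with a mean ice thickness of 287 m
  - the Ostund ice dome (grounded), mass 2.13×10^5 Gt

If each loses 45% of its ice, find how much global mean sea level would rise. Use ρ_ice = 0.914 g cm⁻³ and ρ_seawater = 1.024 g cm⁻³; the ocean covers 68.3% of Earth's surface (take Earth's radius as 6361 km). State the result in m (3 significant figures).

Osten: 0.45 × 5030 km³ × (914/1024) = 2020 km³ of water.
Svalard: ice volume = 483 km² × 287 m = 138.6 km³; 0.45 × 138.6 × (914/1024) = 55.68 km³ of water.
Ostund: 0.45 × 2.13×10^5 Gt = 9.585×10^16 kg; dividing by ρ_w = 1.024 g cm⁻³ = 1024 kg m⁻³ gives 9.360×10^13 m³ of water.
Total added water ≈ 9.568×10^13 m³ over 3.47×10^14 m² → Δh = 0.276 m.

≈ 0.276 m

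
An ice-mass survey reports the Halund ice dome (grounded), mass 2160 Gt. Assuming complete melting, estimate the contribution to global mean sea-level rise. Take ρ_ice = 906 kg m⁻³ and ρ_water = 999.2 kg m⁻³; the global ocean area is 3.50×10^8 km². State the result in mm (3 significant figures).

≈ 6.18 mm

Halund: 2160 Gt = 2.160×10^15 kg; dividing by ρ_w = 999.2 kg m⁻³ gives 2.162×10^12 m³ of water.
Spread over 3.50×10^14 m² of ocean, Δh = 2.162×10^12 / 3.50×10^14 = 6.18×10^-3 m = 6.18 mm.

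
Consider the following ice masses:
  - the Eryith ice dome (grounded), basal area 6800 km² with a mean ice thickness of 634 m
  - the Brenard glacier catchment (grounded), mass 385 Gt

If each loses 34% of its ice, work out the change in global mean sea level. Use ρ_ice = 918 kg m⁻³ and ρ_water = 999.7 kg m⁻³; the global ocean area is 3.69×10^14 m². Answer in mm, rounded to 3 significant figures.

≈ 4.00 mm

Eryith: ice volume = 6800 km² × 634 m = 4311 km³; 0.34 × 4311 × (918/999.7) = 1346 km³ of water.
Brenard: 0.34 × 385 Gt = 1.309×10^14 kg; dividing by ρ_w = 999.7 kg m⁻³ gives 1.309×10^11 m³ of water.
Total added water ≈ 1.477×10^12 m³ over 3.69×10^14 m² → Δh = 4.00×10^-3 m = 4.00 mm.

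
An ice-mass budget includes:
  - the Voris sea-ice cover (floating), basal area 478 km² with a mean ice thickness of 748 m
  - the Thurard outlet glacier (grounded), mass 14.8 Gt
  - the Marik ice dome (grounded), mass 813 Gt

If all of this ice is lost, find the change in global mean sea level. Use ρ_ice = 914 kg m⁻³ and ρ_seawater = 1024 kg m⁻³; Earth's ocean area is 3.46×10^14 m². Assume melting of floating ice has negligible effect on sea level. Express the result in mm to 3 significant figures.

The Voris sea-ice cover is floating and already displaces its own weight of water, so its melt adds essentially nothing to sea level.
Thurard: 14.8 Gt = 1.480×10^13 kg; dividing by ρ_w = 1024 kg m⁻³ gives 1.445×10^10 m³ of water.
Marik: 813 Gt = 8.130×10^14 kg; dividing by ρ_w = 1024 kg m⁻³ gives 7.939×10^11 m³ of water.
Total added water ≈ 8.084×10^11 m³ over 3.46×10^14 m² → Δh = 2.34×10^-3 m = 2.34 mm.

≈ 2.34 mm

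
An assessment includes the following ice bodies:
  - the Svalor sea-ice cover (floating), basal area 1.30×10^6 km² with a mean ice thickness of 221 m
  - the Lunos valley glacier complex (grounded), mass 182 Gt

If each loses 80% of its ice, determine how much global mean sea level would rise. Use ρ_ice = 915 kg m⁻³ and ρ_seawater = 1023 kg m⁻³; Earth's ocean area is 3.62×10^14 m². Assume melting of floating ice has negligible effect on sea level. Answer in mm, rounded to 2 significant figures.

The Svalor sea-ice cover is floating and already displaces its own weight of water, so its melt adds essentially nothing to sea level.
Lunos: 0.8 × 182 Gt = 1.456×10^14 kg; dividing by ρ_w = 1023 kg m⁻³ gives 1.423×10^11 m³ of water.
Total added water ≈ 1.423×10^11 m³ over 3.62×10^14 m² → Δh = 3.93×10^-4 m = 0.39 mm.

≈ 0.39 mm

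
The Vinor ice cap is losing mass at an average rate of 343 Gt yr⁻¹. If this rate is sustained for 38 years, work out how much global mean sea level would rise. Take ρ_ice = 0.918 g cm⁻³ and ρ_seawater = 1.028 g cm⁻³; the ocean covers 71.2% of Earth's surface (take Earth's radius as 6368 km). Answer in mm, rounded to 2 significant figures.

Total mass lost = 343 Gt/yr × 38 yr = 1.303×10^4 Gt = 1.303×10^16 kg.
ρ_w = 1.028 g cm⁻³ = 1028 kg m⁻³, so water volume = 1.303×10^16 / 1028 = 1.268×10^13 m³.
Δh = 1.268×10^13 / 3.63×10^14 = 0.0349 m = 35 mm.

≈ 35 mm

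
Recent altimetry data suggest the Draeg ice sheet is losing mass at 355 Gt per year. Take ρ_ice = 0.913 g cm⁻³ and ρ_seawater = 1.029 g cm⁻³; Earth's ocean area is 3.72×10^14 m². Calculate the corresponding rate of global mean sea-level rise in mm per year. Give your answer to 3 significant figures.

ρ_w = 1.029 g cm⁻³ = 1029 kg m⁻³. Annual water volume added = 355 Gt / ρ_w = 3.550×10^14 kg / 1029 kg m⁻³ = 3.450×10^11 m³.
Δh per year = 3.450×10^11 / 3.72×10^14 = 9.27×10^-4 m = 0.927 mm.

≈ 0.927 mm/yr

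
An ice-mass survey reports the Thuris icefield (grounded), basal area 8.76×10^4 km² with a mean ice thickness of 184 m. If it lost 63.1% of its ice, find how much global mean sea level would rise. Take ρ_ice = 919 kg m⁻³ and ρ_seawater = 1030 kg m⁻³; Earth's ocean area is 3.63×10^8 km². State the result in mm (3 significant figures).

Thuris: ice volume = 8.76×10^4 km² × 184 m = 1.612×10^4 km³; 0.631 × 1.612×10^4 × (919/1030) = 9075 km³ of water.
Spread over 3.63×10^14 m² of ocean, Δh = 9.075×10^12 / 3.63×10^14 = 0.0250 m = 25.0 mm.

≈ 25.0 mm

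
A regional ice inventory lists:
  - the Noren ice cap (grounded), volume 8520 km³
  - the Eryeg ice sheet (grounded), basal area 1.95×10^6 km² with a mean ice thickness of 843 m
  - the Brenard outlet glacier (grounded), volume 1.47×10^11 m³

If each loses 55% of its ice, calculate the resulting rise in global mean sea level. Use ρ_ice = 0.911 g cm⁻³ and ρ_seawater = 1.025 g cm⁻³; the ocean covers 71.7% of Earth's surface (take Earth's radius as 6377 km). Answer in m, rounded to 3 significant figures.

Noren: 0.55 × 8520 km³ × (911/1025) = 4165 km³ of water.
Eryeg: ice volume = 1.95×10^6 km² × 843 m = 1.644×10^6 km³; 0.55 × 1.644×10^6 × (911/1025) = 8.036×10^5 km³ of water.
Brenard: 0.55 × 1.47×10^11 m³ × (911/1025) = 7.186×10^10 m³ of water.
Total added water ≈ 8.078×10^14 m³ over 3.66×10^14 m² → Δh = 2.20 m.

≈ 2.20 m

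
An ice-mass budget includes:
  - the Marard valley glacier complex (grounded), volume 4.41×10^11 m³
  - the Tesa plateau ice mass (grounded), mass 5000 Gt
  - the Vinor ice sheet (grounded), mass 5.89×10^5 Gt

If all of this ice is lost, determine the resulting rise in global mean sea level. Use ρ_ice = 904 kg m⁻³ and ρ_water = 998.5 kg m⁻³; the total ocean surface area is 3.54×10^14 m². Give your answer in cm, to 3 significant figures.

≈ 168 cm

Marard: 4.41×10^11 m³ × (904/998.5) = 3.993×10^11 m³ of water.
Tesa: 5000 Gt = 5.000×10^15 kg; dividing by ρ_w = 998.5 kg m⁻³ gives 5.008×10^12 m³ of water.
Vinor: 5.89×10^5 Gt = 5.890×10^17 kg; dividing by ρ_w = 998.5 kg m⁻³ gives 5.899×10^14 m³ of water.
Total added water ≈ 5.953×10^14 m³ over 3.54×10^14 m² → Δh = 1.68 m = 168 cm.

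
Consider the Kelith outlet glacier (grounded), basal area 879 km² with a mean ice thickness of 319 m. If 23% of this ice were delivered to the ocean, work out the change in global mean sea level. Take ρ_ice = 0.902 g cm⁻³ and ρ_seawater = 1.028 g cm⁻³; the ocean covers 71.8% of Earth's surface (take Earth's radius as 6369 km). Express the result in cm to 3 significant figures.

≈ 0.0155 cm

Kelith: ice volume = 879 km² × 319 m = 280.4 km³; 0.23 × 280.4 × (902/1028) = 56.59 km³ of water.
Spread over 3.66×10^14 m² of ocean, Δh = 5.659×10^10 / 3.66×10^14 = 1.55×10^-4 m = 0.0155 cm.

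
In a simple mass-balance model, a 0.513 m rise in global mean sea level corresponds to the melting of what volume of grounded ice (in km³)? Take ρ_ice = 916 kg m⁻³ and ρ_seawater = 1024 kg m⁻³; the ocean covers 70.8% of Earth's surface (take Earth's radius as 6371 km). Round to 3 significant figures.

≈ 2.07×10^5 km³

Required water volume = Δh × A = 0.513 m × 3.61×10^14 m² = 1.853×10^14 m³ = 1.853×10^5 km³.
Ice volume = water volume × ρ_w/ρ_ice = 1.853×10^5 × 1024/916 = 2.07×10^5 km³.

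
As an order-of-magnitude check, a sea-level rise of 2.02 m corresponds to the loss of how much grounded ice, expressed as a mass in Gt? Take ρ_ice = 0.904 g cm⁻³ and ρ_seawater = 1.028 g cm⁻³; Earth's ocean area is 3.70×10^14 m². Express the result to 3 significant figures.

≈ 7.68×10^5 Gt

Required water volume = Δh × A = 2.02 m × 3.70×10^14 m² = 7.474×10^14 m³.
ρ_w = 1.028 g cm⁻³ = 1028 kg m⁻³, so the mass of water = 7.474×10^14 m³ × 1028 kg m⁻³ = 7.683×10^17 kg = 7.68×10^5 Gt (and the same mass of ice, by conservation).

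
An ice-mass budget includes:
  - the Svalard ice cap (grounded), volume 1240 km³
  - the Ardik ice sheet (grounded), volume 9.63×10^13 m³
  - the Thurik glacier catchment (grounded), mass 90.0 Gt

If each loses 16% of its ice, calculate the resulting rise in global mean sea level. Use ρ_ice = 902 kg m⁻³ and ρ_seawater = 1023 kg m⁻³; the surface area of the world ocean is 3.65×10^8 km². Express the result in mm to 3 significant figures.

Svalard: 0.16 × 1240 km³ × (902/1023) = 174.9 km³ of water.
Ardik: 0.16 × 9.63×10^13 m³ × (902/1023) = 1.359×10^13 m³ of water.
Thurik: 0.16 × 90.0 Gt = 1.440×10^13 kg; dividing by ρ_w = 1023 kg m⁻³ gives 1.408×10^10 m³ of water.
Total added water ≈ 1.377×10^13 m³ over 3.65×10^14 m² → Δh = 0.0377 m = 37.7 mm.

≈ 37.7 mm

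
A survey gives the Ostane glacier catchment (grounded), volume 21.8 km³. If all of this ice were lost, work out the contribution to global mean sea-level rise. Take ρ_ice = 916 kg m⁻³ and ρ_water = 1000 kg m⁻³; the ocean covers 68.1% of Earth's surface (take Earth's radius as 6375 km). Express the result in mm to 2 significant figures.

≈ 0.057 mm

Ostane: 21.8 km³ × (916/1000) = 19.97 km³ of water.
Spread over 3.48×10^14 m² of ocean, Δh = 1.997×10^10 / 3.48×10^14 = 5.74×10^-5 m = 0.057 mm.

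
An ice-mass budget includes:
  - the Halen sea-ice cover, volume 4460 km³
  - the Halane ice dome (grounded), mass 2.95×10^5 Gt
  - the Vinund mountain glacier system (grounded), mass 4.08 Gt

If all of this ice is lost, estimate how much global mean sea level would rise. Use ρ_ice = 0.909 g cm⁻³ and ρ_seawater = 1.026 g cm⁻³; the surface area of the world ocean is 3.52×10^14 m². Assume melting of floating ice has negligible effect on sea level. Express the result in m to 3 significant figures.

≈ 0.817 m

The Halen sea-ice cover is floating and already displaces its own weight of water, so its melt adds essentially nothing to sea level.
Halane: 2.95×10^5 Gt = 2.950×10^17 kg; dividing by ρ_w = 1.026 g cm⁻³ = 1026 kg m⁻³ gives 2.875×10^14 m³ of water.
Vinund: 4.08 Gt = 4.080×10^12 kg; dividing by ρ_w = 1026 kg m⁻³ gives 3.977×10^9 m³ of water.
Total added water ≈ 2.875×10^14 m³ over 3.52×10^14 m² → Δh = 0.817 m.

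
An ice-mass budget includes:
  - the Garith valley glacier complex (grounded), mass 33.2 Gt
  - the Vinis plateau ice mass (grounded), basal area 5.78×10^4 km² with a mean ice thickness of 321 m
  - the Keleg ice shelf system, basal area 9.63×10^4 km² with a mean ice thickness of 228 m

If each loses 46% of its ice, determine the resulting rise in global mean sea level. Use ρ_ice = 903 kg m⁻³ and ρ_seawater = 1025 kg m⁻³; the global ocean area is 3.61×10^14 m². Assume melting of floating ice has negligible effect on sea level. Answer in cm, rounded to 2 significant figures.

Garith: 0.46 × 33.2 Gt = 1.527×10^13 kg; dividing by ρ_w = 1025 kg m⁻³ gives 1.490×10^10 m³ of water.
Vinis: ice volume = 5.78×10^4 km² × 321 m = 1.855×10^4 km³; 0.46 × 1.855×10^4 × (903/1025) = 7519 km³ of water.
The Keleg ice shelf system is floating and already displaces its own weight of water, so its melt adds essentially nothing to sea level.
Total added water ≈ 7.534×10^12 m³ over 3.61×10^14 m² → Δh = 0.0209 m = 2.1 cm.

≈ 2.1 cm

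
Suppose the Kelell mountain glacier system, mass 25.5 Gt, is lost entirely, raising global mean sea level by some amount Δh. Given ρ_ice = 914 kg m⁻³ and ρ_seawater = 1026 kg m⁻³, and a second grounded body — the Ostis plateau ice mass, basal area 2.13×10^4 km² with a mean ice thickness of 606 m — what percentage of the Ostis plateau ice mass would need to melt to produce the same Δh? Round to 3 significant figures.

Equal sea-level rise means equal mass of meltwater, i.e. equal mass of ice lost.
Ice mass of Kelell: 2.550×10^13 kg; ice mass of Ostis: 1.180×10^16 kg.
Fraction required = 2.550×10^13 / 1.180×10^16 = 2.16×10^-3 → 0.216 %.

≈ 0.216 %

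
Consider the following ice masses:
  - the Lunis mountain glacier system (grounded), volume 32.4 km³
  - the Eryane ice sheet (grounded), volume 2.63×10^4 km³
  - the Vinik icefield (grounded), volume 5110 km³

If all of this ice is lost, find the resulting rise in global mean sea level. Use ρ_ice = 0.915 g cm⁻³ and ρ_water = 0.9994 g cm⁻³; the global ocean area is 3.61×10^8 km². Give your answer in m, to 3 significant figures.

≈ 0.0797 m

Lunis: 32.4 km³ × (915/999.4) = 29.66 km³ of water.
Eryane: 2.63×10^4 km³ × (915/999.4) = 2.408×10^4 km³ of water.
Vinik: 5110 km³ × (915/999.4) = 4678 km³ of water.
Total added water ≈ 2.879×10^13 m³ over 3.61×10^14 m² → Δh = 0.0797 m.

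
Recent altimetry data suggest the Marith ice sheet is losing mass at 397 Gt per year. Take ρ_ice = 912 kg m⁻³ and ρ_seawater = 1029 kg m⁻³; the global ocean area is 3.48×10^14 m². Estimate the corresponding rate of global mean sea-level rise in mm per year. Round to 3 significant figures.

ρ_w = 1029 kg m⁻³. Annual water volume added = 397 Gt / ρ_w = 3.970×10^14 kg / 1029 kg m⁻³ = 3.858×10^11 m³.
Δh per year = 3.858×10^11 / 3.48×10^14 = 1.11×10^-3 m = 1.11 mm.

≈ 1.11 mm/yr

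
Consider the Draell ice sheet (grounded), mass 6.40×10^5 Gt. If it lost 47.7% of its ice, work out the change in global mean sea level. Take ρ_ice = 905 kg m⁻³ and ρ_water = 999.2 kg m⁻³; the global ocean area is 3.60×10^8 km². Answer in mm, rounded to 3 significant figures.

≈ 849 mm

Draell: 0.477 × 6.40×10^5 Gt = 3.053×10^17 kg; dividing by ρ_w = 999.2 kg m⁻³ gives 3.055×10^14 m³ of water.
Spread over 3.60×10^14 m² of ocean, Δh = 3.055×10^14 / 3.60×10^14 = 0.849 m = 849 mm.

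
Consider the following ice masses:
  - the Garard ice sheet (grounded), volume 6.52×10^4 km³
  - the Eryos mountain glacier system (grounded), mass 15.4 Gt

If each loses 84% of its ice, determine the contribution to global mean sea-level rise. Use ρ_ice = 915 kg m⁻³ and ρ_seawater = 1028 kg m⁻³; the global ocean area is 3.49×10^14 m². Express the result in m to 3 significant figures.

Garard: 0.84 × 6.52×10^4 km³ × (915/1028) = 4.875×10^4 km³ of water.
Eryos: 0.84 × 15.4 Gt = 1.294×10^13 kg; dividing by ρ_w = 1028 kg m⁻³ gives 1.258×10^10 m³ of water.
Total added water ≈ 4.876×10^13 m³ over 3.49×10^14 m² → Δh = 0.140 m.

≈ 0.140 m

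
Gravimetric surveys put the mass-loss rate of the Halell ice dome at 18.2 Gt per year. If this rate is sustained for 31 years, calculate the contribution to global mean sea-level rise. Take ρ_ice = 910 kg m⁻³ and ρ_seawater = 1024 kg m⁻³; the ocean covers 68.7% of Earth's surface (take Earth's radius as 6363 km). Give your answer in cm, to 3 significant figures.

≈ 0.158 cm

Total mass lost = 18.2 Gt/yr × 31 yr = 564.2 Gt = 5.642×10^14 kg.
ρ_w = 1024 kg m⁻³, so water volume = 5.642×10^14 / 1024 = 5.510×10^11 m³.
Δh = 5.510×10^11 / 3.50×10^14 = 1.58×10^-3 m = 0.158 cm.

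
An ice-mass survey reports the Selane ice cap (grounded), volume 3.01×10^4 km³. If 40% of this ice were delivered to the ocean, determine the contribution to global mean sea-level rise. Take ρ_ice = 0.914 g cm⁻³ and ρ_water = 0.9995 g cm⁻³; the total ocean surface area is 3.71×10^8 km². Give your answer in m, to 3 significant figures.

≈ 0.0297 m

Selane: 0.4 × 3.01×10^4 km³ × (914/999.5) = 1.101×10^4 km³ of water.
Spread over 3.71×10^14 m² of ocean, Δh = 1.101×10^13 / 3.71×10^14 = 0.0297 m.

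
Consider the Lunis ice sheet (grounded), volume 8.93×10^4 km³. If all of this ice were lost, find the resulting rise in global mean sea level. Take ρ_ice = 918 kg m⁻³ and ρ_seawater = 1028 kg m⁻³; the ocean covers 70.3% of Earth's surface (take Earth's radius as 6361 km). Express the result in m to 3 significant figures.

≈ 0.223 m

Lunis: 8.93×10^4 km³ × (918/1028) = 7.974×10^4 km³ of water.
Spread over 3.57×10^14 m² of ocean, Δh = 7.974×10^13 / 3.57×10^14 = 0.223 m.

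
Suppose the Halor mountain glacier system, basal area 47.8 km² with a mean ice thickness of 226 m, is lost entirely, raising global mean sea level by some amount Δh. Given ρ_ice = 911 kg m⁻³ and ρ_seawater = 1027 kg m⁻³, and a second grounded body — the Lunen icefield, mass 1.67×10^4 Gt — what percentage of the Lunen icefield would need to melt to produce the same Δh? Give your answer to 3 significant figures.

Equal sea-level rise means equal mass of meltwater, i.e. equal mass of ice lost.
Ice mass of Halor: 9.841×10^12 kg; ice mass of Lunen: 1.670×10^16 kg.
Fraction required = 9.841×10^12 / 1.670×10^16 = 5.89×10^-4 → 0.0589 %.

≈ 0.0589 %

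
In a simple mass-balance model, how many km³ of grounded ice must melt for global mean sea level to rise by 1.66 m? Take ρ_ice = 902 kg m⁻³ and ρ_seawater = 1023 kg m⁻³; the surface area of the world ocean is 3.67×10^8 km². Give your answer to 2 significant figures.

≈ 6.9×10^5 km³

Required water volume = Δh × A = 1.66 m × 3.67×10^14 m² = 6.092×10^14 m³ = 6.092×10^5 km³.
Ice volume = water volume × ρ_w/ρ_ice = 6.092×10^5 × 1023/902 = 6.9×10^5 km³.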